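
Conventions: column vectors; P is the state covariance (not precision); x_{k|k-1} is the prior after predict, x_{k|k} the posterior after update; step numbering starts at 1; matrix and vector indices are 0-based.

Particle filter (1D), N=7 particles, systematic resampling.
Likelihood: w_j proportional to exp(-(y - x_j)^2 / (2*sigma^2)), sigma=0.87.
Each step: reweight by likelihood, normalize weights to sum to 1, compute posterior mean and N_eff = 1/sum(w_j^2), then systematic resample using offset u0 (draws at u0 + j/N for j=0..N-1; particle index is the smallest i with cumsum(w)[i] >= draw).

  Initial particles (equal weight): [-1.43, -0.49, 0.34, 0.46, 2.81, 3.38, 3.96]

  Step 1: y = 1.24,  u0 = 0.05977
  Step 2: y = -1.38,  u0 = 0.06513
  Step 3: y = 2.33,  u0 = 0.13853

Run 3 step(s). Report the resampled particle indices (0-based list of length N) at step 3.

step 1: w=[0.0054, 0.0837, 0.3540, 0.4044, 0.1186, 0.0293, 0.0046]  mean=0.7081  Neff=3.2176  idx=[1, 2, 2, 3, 3, 3, 4]
step 2: w=[0.4953, 0.1184, 0.1184, 0.0893, 0.0893, 0.0893, 0.0000]  mean=-0.0389  Neff=3.3638  idx=[0, 0, 0, 0, 2, 3, 5]
step 3: w=[0.0179, 0.0179, 0.0179, 0.0179, 0.2499, 0.3393, 0.3393]  mean=0.3621  Neff=3.4017  idx=[4, 4, 5, 5, 6, 6, 6]

resampled_idx = [4, 4, 5, 5, 6, 6, 6]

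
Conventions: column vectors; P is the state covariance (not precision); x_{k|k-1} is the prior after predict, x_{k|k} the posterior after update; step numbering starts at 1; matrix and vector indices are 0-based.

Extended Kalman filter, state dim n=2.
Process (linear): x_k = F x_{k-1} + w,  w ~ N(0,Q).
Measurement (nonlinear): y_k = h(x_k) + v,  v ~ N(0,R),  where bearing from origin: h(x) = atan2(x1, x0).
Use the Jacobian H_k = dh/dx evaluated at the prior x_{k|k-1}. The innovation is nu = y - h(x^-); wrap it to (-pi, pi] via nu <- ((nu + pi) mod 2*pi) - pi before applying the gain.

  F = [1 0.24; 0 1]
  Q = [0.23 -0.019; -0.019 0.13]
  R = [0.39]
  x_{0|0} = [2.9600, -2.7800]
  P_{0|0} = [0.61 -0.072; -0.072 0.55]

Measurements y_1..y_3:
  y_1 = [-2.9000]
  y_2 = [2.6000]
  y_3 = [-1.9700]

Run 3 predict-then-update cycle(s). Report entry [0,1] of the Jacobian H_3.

H_jac[0,1] = -0.1003

step 1: x^-=[2.2928, -2.7800]  P^-=[0.8371 0.0410; 0.0410 0.6800]  H_jac=[0.2141 0.1766]  S=[0.4527]  K=[0.4119; 0.2846]  nu=[-2.0189]  x^+=[1.4612, -3.3546]  P^+=[0.7603 -0.0121; -0.0121 0.6433]
step 2: x^-=[0.6561, -3.3546]  P^-=[1.0216 0.1233; 0.1233 0.7733]  H_jac=[0.2871 0.0562]  S=[0.4806]  K=[0.6247; 0.1640]  nu=[-2.3055]  x^+=[-0.7841, -3.7328]  P^+=[0.8340 0.0741; 0.0741 0.7604]
step 3: x^-=[-1.6800, -3.7328]  P^-=[1.1434 0.2376; 0.2376 0.8904]  H_jac=[0.2228 -0.1003]  S=[0.4451]  K=[0.5188; -0.0817]  nu=[0.0237]  x^+=[-1.6677, -3.7347]  P^+=[1.0236 0.2564; 0.2564 0.8874]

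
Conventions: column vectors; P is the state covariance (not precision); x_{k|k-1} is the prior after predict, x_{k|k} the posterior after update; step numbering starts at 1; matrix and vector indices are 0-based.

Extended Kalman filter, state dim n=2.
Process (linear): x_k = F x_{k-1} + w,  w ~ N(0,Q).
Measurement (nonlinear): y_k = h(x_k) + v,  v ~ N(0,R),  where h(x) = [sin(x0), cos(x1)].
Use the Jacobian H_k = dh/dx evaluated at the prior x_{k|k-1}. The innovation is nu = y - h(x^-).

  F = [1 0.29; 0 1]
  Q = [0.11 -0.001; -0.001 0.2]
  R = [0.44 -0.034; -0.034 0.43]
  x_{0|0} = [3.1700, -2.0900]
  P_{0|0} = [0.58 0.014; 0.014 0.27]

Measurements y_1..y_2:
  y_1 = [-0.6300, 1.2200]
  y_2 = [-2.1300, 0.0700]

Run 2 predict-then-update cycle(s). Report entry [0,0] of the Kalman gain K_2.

step 1: x^-=[2.5639, -2.0900]  P^-=[0.7208 0.0913; 0.0913 0.4700]  H_jac=[-0.8377 0.0000; 0.0000 0.8682]  S=[0.9459 -0.1004; -0.1004 0.7843]  K=[-0.6363 0.0196; -0.0260 0.5170]  nu=[-1.1761, 1.7162]  x^+=[3.3459, -1.1722]  P^+=[0.3350 0.0346; 0.0346 0.2571]
step 2: x^-=[3.0060, -1.1722]  P^-=[0.4867 0.1082; 0.1082 0.4571]  H_jac=[-0.9908 0.0000; 0.0000 0.9216]  S=[0.9178 -0.1328; -0.1328 0.8182]  K=[-0.5200 0.0375; -0.0433 0.5078]  nu=[-2.2652, -0.3181]  x^+=[4.1720, -1.2356]  P^+=[0.2322 0.0367; 0.0367 0.2385]

K[0,0] = -0.5200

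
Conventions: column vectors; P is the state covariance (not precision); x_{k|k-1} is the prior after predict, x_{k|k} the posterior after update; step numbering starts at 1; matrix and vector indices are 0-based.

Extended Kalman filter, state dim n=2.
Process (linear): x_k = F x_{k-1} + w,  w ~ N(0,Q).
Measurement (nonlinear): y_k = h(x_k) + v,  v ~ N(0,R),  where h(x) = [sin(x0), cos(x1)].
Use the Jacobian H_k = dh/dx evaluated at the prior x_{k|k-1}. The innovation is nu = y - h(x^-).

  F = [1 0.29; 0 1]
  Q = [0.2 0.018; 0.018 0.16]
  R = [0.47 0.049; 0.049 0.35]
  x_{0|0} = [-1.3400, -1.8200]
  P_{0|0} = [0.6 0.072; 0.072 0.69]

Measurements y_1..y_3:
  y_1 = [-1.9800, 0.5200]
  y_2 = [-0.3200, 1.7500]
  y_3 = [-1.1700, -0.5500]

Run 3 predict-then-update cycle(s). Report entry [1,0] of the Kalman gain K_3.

K[1,0] = 0.0066

step 1: x^-=[-1.8678, -1.8200]  P^-=[0.8998 0.2901; 0.2901 0.8500]  H_jac=[-0.2927 0.0000; 0.0000 0.9691]  S=[0.5471 -0.0333; -0.0333 1.1483]  K=[-0.4673 0.2313; -0.1118 0.7141]  nu=[-1.0238, 0.7666]  x^+=[-1.2121, -1.1581]  P^+=[0.7117 0.0599; 0.0599 0.2523]
step 2: x^-=[-1.5479, -1.1581]  P^-=[0.9677 0.1511; 0.1511 0.4123]  H_jac=[0.0228 0.0000; 0.0000 0.9161]  S=[0.4705 0.0522; 0.0522 0.6959]  K=[0.0252 0.1970; -0.0533 0.5466]  nu=[0.6797, 1.3489]  x^+=[-1.2652, -0.4570]  P^+=[0.9399 0.0766; 0.0766 0.2060]
step 3: x^-=[-1.3977, -0.4570]  P^-=[1.2016 0.1543; 0.1543 0.3660]  H_jac=[0.1722 0.0000; 0.0000 0.4412]  S=[0.5056 0.0607; 0.0607 0.4213]  K=[0.3968 0.1045; 0.0066 0.3824]  nu=[-0.1849, -1.4474]  x^+=[-1.6223, -1.0117]  P^+=[1.1124 0.1269; 0.1269 0.3041]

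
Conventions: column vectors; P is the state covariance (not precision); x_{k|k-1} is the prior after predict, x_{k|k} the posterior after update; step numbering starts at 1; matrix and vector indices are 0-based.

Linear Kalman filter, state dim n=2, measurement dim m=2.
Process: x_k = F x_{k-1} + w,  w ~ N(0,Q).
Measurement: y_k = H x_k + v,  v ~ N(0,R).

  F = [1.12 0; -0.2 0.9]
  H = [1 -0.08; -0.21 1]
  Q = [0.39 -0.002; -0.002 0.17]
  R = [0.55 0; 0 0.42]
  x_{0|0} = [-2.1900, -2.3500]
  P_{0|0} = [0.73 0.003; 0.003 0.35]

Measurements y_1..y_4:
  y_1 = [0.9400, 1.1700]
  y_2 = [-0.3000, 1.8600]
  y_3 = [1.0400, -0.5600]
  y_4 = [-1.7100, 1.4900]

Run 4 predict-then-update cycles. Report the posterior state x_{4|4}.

x_post = [-0.9004, 0.6468]

step 1: x^-=[-2.4528, -1.6770]  P^-=[1.3057 -0.1625; -0.1625 0.4816]  S=[1.8848 -0.4780; -0.4780 1.0275]  K=[0.6710 -0.1129; 0.0234 0.5128]  nu=[3.2586, 2.3319]  x^+=[-0.5293, -0.4049]  P^+=[0.3715 0.0306; 0.0306 0.2218]
step 2: x^-=[-0.5929, -0.2585]  P^-=[0.8560 -0.0544; -0.0544 0.3535]  S=[1.4170 -0.2633; -0.2633 0.8341]  K=[0.5896 -0.0946; 0.0244 0.4452]  nu=[0.2722, 1.9940]  x^+=[-0.6209, 0.6359]  P^+=[0.3266 0.0289; 0.0289 0.1931]
step 3: x^-=[-0.6954, 0.6965]  P^-=[0.7997 -0.0461; -0.0461 0.3290]  S=[1.3592 -0.2411; -0.2411 0.8037]  K=[0.5744 -0.0940; 0.0227 0.4283]  nu=[1.7912, -1.4026]  x^+=[0.4652, 0.1365]  P^+=[0.3181 0.0273; 0.0273 0.1856]
step 4: x^-=[0.5210, 0.0298]  P^-=[0.7890 -0.0457; -0.0457 0.3232]  S=[1.3484 -0.2380; -0.2380 0.7972]  K=[0.5712 -0.0946; 0.0218 0.4240]  nu=[-2.2286, 1.5696]  x^+=[-0.9004, 0.6468]  P^+=[0.3163 0.0267; 0.0267 0.1837]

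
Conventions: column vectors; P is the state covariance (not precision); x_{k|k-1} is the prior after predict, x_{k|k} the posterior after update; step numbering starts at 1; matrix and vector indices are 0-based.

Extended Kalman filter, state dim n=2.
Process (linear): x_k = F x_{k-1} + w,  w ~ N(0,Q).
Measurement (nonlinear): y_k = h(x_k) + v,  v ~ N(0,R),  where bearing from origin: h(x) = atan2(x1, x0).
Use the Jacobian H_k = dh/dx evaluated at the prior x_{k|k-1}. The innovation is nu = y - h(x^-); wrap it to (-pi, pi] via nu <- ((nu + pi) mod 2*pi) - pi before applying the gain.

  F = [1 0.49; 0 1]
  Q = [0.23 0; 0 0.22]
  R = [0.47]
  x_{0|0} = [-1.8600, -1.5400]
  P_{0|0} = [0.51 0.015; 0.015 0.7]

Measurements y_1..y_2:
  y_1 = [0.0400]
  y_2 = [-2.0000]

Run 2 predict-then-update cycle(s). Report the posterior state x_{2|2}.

x_post = [-3.5136, -2.6350]

step 1: x^-=[-2.6146, -1.5400]  P^-=[0.9228 0.3580; 0.3580 0.9200]  H_jac=[0.1673 -0.2840]  S=[0.5360]  K=[0.0983; -0.3757]  nu=[2.6493]  x^+=[-2.3542, -2.5353]  P^+=[0.9176 0.3778; 0.3778 0.8443]
step 2: x^-=[-3.5965, -2.5353]  P^-=[1.7206 0.7915; 0.7915 1.0643]  H_jac=[0.1309 -0.1857]  S=[0.4977]  K=[0.1572; -0.1890]  nu=[0.5276]  x^+=[-3.5136, -2.6350]  P^+=[1.7082 0.8063; 0.8063 1.0466]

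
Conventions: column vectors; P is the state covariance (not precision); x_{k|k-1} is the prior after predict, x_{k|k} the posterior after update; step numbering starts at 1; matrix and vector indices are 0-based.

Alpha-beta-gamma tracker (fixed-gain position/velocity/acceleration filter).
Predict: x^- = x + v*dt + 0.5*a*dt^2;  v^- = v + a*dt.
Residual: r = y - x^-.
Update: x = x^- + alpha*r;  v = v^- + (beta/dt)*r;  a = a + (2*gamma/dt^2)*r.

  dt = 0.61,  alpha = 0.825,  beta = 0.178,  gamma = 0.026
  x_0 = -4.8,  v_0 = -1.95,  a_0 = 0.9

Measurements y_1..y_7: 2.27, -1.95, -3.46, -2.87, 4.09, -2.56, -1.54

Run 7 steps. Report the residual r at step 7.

resid = -2.0134

step 1: x_pred=-5.8221  r=8.0921  x^+=0.8539  v^+=0.9603  a^+=2.0308
step 2: x_pred=1.8175  r=-3.7675  x^+=-1.2907  v^+=1.0997  a^+=1.5043
step 3: x_pred=-0.3400  r=-3.1200  x^+=-2.9140  v^+=1.1069  a^+=1.0683
step 4: x_pred=-2.0400  r=-0.8300  x^+=-2.7247  v^+=1.5164  a^+=0.9523
step 5: x_pred=-1.6225  r=5.7125  x^+=3.0903  v^+=3.7643  a^+=1.7507
step 6: x_pred=5.7122  r=-8.2722  x^+=-1.1124  v^+=2.4183  a^+=0.5946
step 7: x_pred=0.4734  r=-2.0134  x^+=-1.1876  v^+=2.1935  a^+=0.3133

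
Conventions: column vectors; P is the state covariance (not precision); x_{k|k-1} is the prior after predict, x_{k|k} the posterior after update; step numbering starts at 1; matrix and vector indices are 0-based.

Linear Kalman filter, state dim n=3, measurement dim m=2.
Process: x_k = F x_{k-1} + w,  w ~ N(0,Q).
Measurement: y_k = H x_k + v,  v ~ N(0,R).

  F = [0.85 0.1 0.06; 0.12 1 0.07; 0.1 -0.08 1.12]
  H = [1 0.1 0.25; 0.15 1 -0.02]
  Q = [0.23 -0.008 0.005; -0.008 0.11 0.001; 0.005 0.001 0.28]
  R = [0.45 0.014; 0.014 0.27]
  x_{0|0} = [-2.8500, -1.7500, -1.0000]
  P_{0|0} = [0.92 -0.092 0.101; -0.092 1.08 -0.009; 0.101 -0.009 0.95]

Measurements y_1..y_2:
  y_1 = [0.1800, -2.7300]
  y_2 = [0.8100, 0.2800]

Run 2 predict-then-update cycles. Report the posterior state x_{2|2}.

step 1: x^-=[-2.6575, -2.1620, -1.2650]  P^-=[0.9035 0.1247 0.2395; 0.1247 1.1863 -0.0039; 0.2395 -0.0039 1.5135]  S=[1.6044 0.3903; 0.3903 1.5133]  K=[0.6051 0.0127; -0.0456 0.8080; 0.4104 -0.1047]  nu=[3.3700, -0.1947]  x^+=[-0.6207, -2.4728, 0.1382]  P^+=[0.3097 -0.0372 -0.1342; -0.0372 0.2236 0.0228; -0.1342 0.0228 1.2603]
step 2: x^-=[-0.7666, -2.5377, 0.2906]  P^-=[0.4408 0.0117 -0.0097; 0.0117 0.3362 0.0887; -0.0097 0.0887 1.8319]  S=[1.0106 0.1383; 0.1383 0.6169]  K=[0.4309 0.0299; -0.0080 0.5468; 0.4551 -0.0200]  nu=[1.7577, 2.9385]  x^+=[0.0786, -0.9451, 1.0318]  P^+=[0.2491 -0.0274 -0.2082; -0.0274 0.1529 0.0647; -0.2082 0.0647 1.6249]

x_post = [0.0786, -0.9451, 1.0318]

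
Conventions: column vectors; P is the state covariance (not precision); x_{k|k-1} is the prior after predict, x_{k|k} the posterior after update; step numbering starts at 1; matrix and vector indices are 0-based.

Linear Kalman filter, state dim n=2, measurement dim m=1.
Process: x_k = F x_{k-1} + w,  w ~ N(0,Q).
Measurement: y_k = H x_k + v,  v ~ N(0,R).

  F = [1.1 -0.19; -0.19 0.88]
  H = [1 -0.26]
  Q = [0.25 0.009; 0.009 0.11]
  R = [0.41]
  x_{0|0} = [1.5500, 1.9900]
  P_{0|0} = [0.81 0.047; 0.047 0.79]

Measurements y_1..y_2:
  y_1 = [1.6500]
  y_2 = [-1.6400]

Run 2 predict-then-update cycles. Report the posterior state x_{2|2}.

step 1: x^-=[1.3269, 1.4567]  P^-=[1.2390 -0.2452; -0.2452 0.7353]  S=[1.8262]  K=[0.7134; -0.2389]  nu=[0.7018]  x^+=[1.8276, 1.2890]  P^+=[0.3097 0.0661; 0.0661 0.6310]
step 2: x^-=[1.7654, 0.7871]  P^-=[0.6198 -0.0949; -0.0949 0.5877]  S=[1.1189]  K=[0.5760; -0.2214]  nu=[-3.2008]  x^+=[-0.0783, 1.4956]  P^+=[0.2486 0.0478; 0.0478 0.5329]

x_post = [-0.0783, 1.4956]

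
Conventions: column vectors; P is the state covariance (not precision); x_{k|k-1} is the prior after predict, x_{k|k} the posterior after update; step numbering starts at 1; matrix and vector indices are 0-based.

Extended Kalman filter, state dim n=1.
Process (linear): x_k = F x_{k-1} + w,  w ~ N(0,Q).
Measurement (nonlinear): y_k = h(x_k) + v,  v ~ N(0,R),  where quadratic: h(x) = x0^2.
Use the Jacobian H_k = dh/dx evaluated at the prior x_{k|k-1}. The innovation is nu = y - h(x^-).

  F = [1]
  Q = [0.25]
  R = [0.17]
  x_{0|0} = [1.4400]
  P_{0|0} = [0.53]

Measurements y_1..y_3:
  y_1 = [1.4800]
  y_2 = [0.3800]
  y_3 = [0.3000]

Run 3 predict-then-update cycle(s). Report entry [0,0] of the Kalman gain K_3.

K[0,0] = 0.4973

step 1: x^-=[1.4400]  P^-=[0.7800]  H_jac=[2.8800]  S=[6.6396]  K=[0.3383]  nu=[-0.5936]  x^+=[1.2392]  P^+=[0.0200]
step 2: x^-=[1.2392]  P^-=[0.2700]  H_jac=[2.4783]  S=[1.8282]  K=[0.3660]  nu=[-1.1555]  x^+=[0.8163]  P^+=[0.0251]
step 3: x^-=[0.8163]  P^-=[0.2751]  H_jac=[1.6325]  S=[0.9032]  K=[0.4973]  nu=[-0.3663]  x^+=[0.6341]  P^+=[0.0518]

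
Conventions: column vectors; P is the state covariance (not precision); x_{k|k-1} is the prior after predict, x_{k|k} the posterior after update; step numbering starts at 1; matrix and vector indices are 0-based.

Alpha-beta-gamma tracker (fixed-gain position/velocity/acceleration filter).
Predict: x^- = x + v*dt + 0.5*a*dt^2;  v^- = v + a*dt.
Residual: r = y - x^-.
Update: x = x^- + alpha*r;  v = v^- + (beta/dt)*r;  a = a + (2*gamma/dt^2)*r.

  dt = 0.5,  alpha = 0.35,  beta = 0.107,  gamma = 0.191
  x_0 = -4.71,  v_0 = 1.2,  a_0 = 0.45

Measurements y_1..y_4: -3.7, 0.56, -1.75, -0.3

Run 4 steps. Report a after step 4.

step 1: x_pred=-4.0537  r=0.3537  x^+=-3.9299  v^+=1.5007  a^+=0.9905
step 2: x_pred=-3.0558  r=3.6158  x^+=-1.7903  v^+=2.7697  a^+=6.5154
step 3: x_pred=0.4090  r=-2.1590  x^+=-0.3466  v^+=5.5654  a^+=3.2164
step 4: x_pred=2.8381  r=-3.1381  x^+=1.7398  v^+=6.5021  a^+=-1.5787

a_post = -1.5787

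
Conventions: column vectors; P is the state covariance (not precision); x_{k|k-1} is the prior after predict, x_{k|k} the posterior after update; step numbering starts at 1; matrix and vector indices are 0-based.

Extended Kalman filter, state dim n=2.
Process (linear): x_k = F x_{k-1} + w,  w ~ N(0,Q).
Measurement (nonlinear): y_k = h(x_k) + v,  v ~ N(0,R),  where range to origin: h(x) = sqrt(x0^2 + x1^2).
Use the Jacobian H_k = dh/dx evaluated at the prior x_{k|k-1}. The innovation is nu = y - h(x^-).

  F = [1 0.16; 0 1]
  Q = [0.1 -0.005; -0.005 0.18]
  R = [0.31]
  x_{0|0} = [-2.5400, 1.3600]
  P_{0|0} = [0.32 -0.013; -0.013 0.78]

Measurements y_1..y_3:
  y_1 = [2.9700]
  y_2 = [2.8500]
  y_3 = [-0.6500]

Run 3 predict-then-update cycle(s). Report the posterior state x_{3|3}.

step 1: x^-=[-2.3224, 1.3600]  P^-=[0.4358 0.1068; 0.1068 0.9600]  H_jac=[-0.8629 0.5053]  S=[0.7865]  K=[-0.4095; 0.4996]  nu=[0.2787]  x^+=[-2.4365, 1.4992]  P^+=[0.3039 0.2677; 0.2677 0.7637]
step 2: x^-=[-2.1967, 1.4992]  P^-=[0.5091 0.3849; 0.3849 0.9437]  H_jac=[-0.8260 0.5637]  S=[0.5988]  K=[-0.3399; 0.3575]  nu=[0.1905]  x^+=[-2.2614, 1.5673]  P^+=[0.4399 0.4577; 0.4577 0.8672]
step 3: x^-=[-2.0106, 1.5673]  P^-=[0.7086 0.5914; 0.5914 1.0472]  H_jac=[-0.7887 0.6148]  S=[0.5730]  K=[-0.3407; 0.3095]  nu=[-3.1993]  x^+=[-0.9205, 0.5772]  P^+=[0.6421 0.6518; 0.6518 0.9923]

x_post = [-0.9205, 0.5772]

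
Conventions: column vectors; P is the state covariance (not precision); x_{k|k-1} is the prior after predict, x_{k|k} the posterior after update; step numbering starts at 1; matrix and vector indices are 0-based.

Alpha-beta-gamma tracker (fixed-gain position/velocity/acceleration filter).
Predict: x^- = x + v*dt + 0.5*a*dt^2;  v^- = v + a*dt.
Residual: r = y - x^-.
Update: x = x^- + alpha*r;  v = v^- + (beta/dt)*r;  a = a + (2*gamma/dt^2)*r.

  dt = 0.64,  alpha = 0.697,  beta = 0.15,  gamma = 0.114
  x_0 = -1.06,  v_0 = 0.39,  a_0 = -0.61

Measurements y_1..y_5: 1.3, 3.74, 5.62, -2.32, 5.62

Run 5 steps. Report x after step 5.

x_post = 4.4778

step 1: x_pred=-0.9353  r=2.2353  x^+=0.6227  v^+=0.5235  a^+=0.6343
step 2: x_pred=1.0876  r=2.6524  x^+=2.9363  v^+=1.5511  a^+=2.1107
step 3: x_pred=4.3613  r=1.2587  x^+=5.2386  v^+=3.1969  a^+=2.8113
step 4: x_pred=7.8604  r=-10.1804  x^+=0.7647  v^+=2.6102  a^+=-2.8555
step 5: x_pred=1.8504  r=3.7696  x^+=4.4778  v^+=1.6661  a^+=-0.7572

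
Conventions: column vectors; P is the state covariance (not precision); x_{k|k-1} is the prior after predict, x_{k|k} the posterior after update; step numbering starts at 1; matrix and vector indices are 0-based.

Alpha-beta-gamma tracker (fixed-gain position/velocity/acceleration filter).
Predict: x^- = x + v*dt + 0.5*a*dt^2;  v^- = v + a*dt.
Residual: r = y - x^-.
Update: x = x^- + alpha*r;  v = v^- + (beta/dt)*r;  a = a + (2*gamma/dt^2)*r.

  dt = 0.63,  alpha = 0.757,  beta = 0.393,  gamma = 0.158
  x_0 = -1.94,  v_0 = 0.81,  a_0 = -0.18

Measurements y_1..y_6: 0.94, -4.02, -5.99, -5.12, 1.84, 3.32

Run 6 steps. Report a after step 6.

step 1: x_pred=-1.4654  r=2.4054  x^+=0.3555  v^+=2.1971  a^+=1.7351
step 2: x_pred=2.0840  r=-6.1040  x^+=-2.5367  v^+=-0.5175  a^+=-3.1247
step 3: x_pred=-3.4828  r=-2.5072  x^+=-5.3808  v^+=-4.0500  a^+=-5.1208
step 4: x_pred=-8.9485  r=3.8285  x^+=-6.0503  v^+=-4.8879  a^+=-2.0727
step 5: x_pred=-9.5410  r=11.3810  x^+=-0.9256  v^+=0.9059  a^+=6.9886
step 6: x_pred=1.0320  r=2.2880  x^+=2.7640  v^+=6.7360  a^+=8.8102

a_post = 8.8102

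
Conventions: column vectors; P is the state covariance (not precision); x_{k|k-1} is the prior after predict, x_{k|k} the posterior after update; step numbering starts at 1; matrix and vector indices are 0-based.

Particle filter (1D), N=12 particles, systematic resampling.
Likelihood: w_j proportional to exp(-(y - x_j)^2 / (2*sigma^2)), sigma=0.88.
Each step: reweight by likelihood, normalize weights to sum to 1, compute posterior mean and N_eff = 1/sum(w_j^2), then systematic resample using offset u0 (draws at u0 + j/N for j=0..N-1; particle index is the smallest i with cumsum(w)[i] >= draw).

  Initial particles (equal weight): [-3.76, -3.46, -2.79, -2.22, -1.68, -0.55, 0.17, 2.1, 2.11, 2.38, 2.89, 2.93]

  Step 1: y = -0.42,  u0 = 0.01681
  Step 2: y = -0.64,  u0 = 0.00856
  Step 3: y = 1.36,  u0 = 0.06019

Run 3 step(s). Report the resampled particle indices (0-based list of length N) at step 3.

step 1: w=[0.0003, 0.0011, 0.0114, 0.0527, 0.1533, 0.4226, 0.3413, 0.0071, 0.0069, 0.0027, 0.0004, 0.0003]  mean=-0.5480  Neff=3.1096  idx=[3, 4, 4, 5, 5, 5, 5, 5, 6, 6, 6, 6]
step 2: w=[0.0227, 0.0566, 0.0566, 0.1132, 0.1132, 0.1132, 0.1132, 0.1132, 0.0745, 0.0745, 0.0745, 0.0745]  mean=-0.5013  Neff=10.7281  idx=[0, 2, 3, 4, 4, 5, 6, 7, 7, 8, 9, 10]
step 3: w=[0.0001, 0.0014, 0.0507, 0.0507, 0.0507, 0.0507, 0.0507, 0.0507, 0.0507, 0.2144, 0.2144, 0.2144]  mean=-0.0886  Neff=6.4119  idx=[3, 4, 6, 8, 9, 9, 9, 10, 10, 11, 11, 11]

resampled_idx = [3, 4, 6, 8, 9, 9, 9, 10, 10, 11, 11, 11]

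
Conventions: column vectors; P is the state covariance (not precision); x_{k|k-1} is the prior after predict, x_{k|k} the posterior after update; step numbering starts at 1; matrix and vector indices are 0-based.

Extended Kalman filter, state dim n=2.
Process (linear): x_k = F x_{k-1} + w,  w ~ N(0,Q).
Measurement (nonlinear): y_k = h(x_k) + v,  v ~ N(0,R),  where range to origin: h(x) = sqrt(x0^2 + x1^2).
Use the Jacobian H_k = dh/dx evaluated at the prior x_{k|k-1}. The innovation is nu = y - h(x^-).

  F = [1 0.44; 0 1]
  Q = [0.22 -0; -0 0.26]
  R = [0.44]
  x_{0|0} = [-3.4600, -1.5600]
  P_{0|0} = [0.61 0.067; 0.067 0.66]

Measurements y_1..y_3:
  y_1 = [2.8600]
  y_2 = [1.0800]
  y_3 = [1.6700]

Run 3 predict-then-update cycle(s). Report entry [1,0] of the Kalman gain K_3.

K[1,0] = -0.2732

step 1: x^-=[-4.1464, -1.5600]  P^-=[1.0167 0.3574; 0.3574 0.9200]  H_jac=[-0.9360 -0.3521]  S=[1.6803]  K=[-0.6412; -0.3919]  nu=[-1.5702]  x^+=[-3.1396, -0.9447]  P^+=[0.3258 -0.0648; -0.0648 0.6620]
step 2: x^-=[-3.5552, -0.9447]  P^-=[0.6169 0.2264; 0.2264 0.9220]  H_jac=[-0.9665 -0.2568]  S=[1.1895]  K=[-0.5502; -0.3830]  nu=[-2.5986]  x^+=[-2.1256, 0.0507]  P^+=[0.2569 -0.0242; -0.0242 0.7474]
step 3: x^-=[-2.1033, 0.0507]  P^-=[0.6003 0.3047; 0.3047 1.0074]  H_jac=[-0.9997 0.0241]  S=[1.0259]  K=[-0.5778; -0.2732]  nu=[-0.4339]  x^+=[-1.8526, 0.1692]  P^+=[0.2578 0.1427; 0.1427 0.9309]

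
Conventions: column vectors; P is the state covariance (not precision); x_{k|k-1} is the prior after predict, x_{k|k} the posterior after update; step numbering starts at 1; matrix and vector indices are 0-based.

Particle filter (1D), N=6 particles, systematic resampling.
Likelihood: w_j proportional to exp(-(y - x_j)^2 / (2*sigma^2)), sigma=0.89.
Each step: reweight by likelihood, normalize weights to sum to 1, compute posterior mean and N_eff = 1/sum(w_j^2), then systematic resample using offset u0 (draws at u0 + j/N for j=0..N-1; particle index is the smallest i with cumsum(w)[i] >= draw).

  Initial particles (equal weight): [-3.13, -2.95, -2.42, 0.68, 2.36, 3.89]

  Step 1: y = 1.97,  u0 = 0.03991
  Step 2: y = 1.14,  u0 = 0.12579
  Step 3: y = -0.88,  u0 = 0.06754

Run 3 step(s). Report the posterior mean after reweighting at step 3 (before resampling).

post_mean = 0.6903

step 1: w=[0.0000, 0.0000, 0.0000, 0.2580, 0.6700, 0.0720]  mean=2.0367  Neff=1.9206  idx=[3, 3, 4, 4, 4, 4]
step 2: w=[0.2641, 0.2641, 0.1180, 0.1180, 0.1180, 0.1180]  mean=1.4727  Neff=5.1246  idx=[0, 1, 1, 2, 4, 5]
step 3: w=[0.3313, 0.3313, 0.3313, 0.0020, 0.0020, 0.0020]  mean=0.6903  Neff=3.0369  idx=[0, 0, 1, 1, 2, 2]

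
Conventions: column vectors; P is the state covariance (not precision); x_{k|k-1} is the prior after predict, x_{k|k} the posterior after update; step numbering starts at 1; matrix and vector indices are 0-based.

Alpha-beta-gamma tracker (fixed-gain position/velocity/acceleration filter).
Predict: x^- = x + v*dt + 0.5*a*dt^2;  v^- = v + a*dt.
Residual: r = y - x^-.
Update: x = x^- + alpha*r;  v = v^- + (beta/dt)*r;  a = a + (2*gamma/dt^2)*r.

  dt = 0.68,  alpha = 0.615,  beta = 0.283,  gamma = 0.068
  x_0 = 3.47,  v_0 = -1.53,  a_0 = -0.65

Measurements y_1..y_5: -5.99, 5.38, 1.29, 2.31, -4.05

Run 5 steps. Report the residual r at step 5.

resid = -6.5032

step 1: x_pred=2.2793  r=-8.2693  x^+=-2.8063  v^+=-5.4135  a^+=-3.0822
step 2: x_pred=-7.2001  r=12.5801  x^+=0.5367  v^+=-2.2738  a^+=0.6179
step 3: x_pred=-0.8667  r=2.1567  x^+=0.4597  v^+=-0.9561  a^+=1.2522
step 4: x_pred=0.0990  r=2.2110  x^+=1.4588  v^+=0.8155  a^+=1.9025
step 5: x_pred=2.4532  r=-6.5032  x^+=-1.5463  v^+=-0.5973  a^+=-0.0102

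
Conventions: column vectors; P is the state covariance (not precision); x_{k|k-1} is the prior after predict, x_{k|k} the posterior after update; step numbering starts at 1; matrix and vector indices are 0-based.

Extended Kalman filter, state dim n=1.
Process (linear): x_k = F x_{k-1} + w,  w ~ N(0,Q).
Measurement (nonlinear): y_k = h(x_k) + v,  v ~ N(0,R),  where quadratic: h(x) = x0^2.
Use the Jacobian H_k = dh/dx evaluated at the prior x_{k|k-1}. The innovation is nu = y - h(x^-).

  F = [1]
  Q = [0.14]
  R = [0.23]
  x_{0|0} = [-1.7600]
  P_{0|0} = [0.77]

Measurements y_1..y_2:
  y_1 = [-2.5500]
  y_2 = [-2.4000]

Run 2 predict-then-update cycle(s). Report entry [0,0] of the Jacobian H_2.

step 1: x^-=[-1.7600]  P^-=[0.9100]  H_jac=[-3.5200]  S=[11.5053]  K=[-0.2784]  nu=[-5.6476]  x^+=[-0.1876]  P^+=[0.0182]
step 2: x^-=[-0.1876]  P^-=[0.1582]  H_jac=[-0.3753]  S=[0.2523]  K=[-0.2353]  nu=[-2.4352]  x^+=[0.3854]  P^+=[0.1442]

H_jac[0,0] = -0.3753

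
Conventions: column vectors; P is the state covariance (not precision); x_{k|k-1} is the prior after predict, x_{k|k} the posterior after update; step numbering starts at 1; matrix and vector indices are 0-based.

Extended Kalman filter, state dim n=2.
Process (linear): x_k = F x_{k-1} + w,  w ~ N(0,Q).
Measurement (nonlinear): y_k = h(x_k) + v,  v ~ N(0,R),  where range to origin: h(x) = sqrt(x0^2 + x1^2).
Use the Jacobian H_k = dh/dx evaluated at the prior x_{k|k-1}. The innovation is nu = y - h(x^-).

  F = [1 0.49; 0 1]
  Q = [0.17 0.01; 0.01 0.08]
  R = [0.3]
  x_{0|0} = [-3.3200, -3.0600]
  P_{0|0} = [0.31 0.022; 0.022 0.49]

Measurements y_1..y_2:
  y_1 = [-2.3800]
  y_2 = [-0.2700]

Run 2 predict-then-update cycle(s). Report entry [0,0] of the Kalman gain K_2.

step 1: x^-=[-4.8194, -3.0600]  P^-=[0.6192 0.2721; 0.2721 0.5700]  H_jac=[-0.8442 -0.5360]  S=[1.1513]  K=[-0.5807; -0.4649]  nu=[-8.0888]  x^+=[-0.1221, 0.7004]  P^+=[0.2309 -0.0387; -0.0387 0.3212]
step 2: x^-=[0.2211, 0.7004]  P^-=[0.4401 0.1287; 0.1287 0.4012]  H_jac=[0.3010 0.9536]  S=[0.7786]  K=[0.3277; 0.5411]  nu=[-1.0044]  x^+=[-0.1081, 0.1569]  P^+=[0.3565 -0.0094; -0.0094 0.1732]

K[0,0] = 0.3277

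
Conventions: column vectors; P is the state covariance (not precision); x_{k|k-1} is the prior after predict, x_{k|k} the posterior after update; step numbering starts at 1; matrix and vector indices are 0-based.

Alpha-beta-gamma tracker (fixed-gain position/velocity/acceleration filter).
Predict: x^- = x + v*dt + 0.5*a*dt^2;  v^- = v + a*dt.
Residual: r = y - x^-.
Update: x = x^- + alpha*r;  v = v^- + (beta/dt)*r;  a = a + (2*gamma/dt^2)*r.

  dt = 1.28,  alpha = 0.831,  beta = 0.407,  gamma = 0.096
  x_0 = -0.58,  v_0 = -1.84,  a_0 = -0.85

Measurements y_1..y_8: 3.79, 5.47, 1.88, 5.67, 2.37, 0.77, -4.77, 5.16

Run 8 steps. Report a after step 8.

step 1: x_pred=-3.6315  r=7.4215  x^+=2.5358  v^+=-0.5682  a^+=0.0197
step 2: x_pred=1.8246  r=3.6454  x^+=4.8539  v^+=0.6162  a^+=0.4469
step 3: x_pred=6.0087  r=-4.1287  x^+=2.5778  v^+=-0.1246  a^+=-0.0369
step 4: x_pred=2.3880  r=3.2820  x^+=5.1153  v^+=0.8717  a^+=0.3477
step 5: x_pred=6.5159  r=-4.1459  x^+=3.0707  v^+=-0.0016  a^+=-0.1382
step 6: x_pred=2.9555  r=-2.1855  x^+=1.1393  v^+=-0.8733  a^+=-0.3943
step 7: x_pred=-0.3015  r=-4.4685  x^+=-4.0148  v^+=-2.7989  a^+=-0.9179
step 8: x_pred=-8.3493  r=13.5093  x^+=2.8769  v^+=0.3217  a^+=0.6652

a_post = 0.6652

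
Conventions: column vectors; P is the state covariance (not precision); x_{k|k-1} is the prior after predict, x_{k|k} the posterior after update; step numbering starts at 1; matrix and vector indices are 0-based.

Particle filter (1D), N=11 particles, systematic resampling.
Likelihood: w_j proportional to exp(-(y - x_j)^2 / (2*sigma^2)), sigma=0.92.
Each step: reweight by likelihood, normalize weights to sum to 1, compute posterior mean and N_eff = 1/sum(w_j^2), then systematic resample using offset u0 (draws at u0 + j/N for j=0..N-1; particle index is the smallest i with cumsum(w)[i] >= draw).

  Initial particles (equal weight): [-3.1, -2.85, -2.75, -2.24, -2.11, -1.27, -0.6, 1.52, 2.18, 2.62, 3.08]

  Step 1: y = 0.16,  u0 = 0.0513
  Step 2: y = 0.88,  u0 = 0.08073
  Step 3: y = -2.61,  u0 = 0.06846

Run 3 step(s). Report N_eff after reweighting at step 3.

step 1: w=[0.0012, 0.0030, 0.0043, 0.0213, 0.0305, 0.1911, 0.4547, 0.2145, 0.0574, 0.0179, 0.0042]  mean=-0.1408  Neff=3.3981  idx=[4, 5, 5, 6, 6, 6, 6, 6, 7, 7, 8]
step 2: w=[0.0015, 0.0189, 0.0189, 0.0796, 0.0796, 0.0796, 0.0796, 0.0796, 0.2279, 0.2279, 0.1070]  mean=0.6360  Neff=6.7706  idx=[3, 4, 5, 6, 8, 8, 8, 9, 9, 10, 10]
step 3: w=[0.2499, 0.2499, 0.2499, 0.2499, 0.0001, 0.0001, 0.0001, 0.0001, 0.0001, 0.0000, 0.0000]  mean=-0.5988  Neff=4.0046  idx=[0, 0, 1, 1, 1, 2, 2, 2, 3, 3, 3]

N_eff = 4.0046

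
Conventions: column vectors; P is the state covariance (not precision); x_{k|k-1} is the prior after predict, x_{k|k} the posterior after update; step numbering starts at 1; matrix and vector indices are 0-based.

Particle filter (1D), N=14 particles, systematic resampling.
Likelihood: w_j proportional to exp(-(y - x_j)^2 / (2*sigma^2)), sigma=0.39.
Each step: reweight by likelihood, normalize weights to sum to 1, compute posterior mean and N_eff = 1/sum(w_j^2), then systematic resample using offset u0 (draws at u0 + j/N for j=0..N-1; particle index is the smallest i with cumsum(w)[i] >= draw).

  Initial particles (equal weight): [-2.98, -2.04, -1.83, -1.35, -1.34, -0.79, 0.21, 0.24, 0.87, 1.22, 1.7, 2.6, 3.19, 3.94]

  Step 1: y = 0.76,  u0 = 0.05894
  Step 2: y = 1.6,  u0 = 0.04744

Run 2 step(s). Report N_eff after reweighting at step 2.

N_eff = 6.6183

step 1: w=[0.0000, 0.0000, 0.0000, 0.0000, 0.0000, 0.0002, 0.1611, 0.1791, 0.4186, 0.2172, 0.0239, 0.0000, 0.0000, 0.0000]  mean=0.7464  Neff=3.5590  idx=[6, 6, 7, 7, 8, 8, 8, 8, 8, 8, 9, 9, 9, 10]
step 2: w=[0.0004, 0.0004, 0.0006, 0.0006, 0.0447, 0.0447, 0.0447, 0.0447, 0.0447, 0.0447, 0.1602, 0.1602, 0.1602, 0.2492]  mean=1.2437  Neff=6.6183  idx=[5, 6, 8, 9, 10, 10, 11, 11, 12, 12, 13, 13, 13, 13]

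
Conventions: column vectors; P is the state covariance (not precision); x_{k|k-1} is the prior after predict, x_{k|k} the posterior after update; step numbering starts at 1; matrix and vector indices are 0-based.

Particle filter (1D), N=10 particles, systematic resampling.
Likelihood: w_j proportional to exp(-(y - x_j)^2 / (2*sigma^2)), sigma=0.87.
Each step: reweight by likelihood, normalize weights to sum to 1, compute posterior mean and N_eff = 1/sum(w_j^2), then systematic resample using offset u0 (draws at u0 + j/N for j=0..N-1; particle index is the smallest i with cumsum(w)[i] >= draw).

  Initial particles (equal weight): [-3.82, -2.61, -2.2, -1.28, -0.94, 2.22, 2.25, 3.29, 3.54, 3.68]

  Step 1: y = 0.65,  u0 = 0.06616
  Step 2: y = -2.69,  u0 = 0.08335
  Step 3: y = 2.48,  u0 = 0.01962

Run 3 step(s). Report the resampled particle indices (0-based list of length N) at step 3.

step 1: w=[0.0000, 0.0013, 0.0069, 0.1263, 0.2784, 0.2903, 0.2726, 0.0148, 0.0059, 0.0034]  mean=0.8982  Neff=3.9627  idx=[3, 4, 4, 4, 5, 5, 5, 6, 6, 6]
step 2: w=[0.4040, 0.1987, 0.1987, 0.1987, 0.0000, 0.0000, 0.0000, 0.0000, 0.0000, 0.0000]  mean=-1.0774  Neff=3.5509  idx=[0, 0, 0, 0, 1, 1, 2, 2, 3, 3]
step 3: w=[0.0293, 0.0293, 0.0293, 0.0293, 0.1471, 0.1471, 0.1471, 0.1471, 0.1471, 0.1471]  mean=-0.9799  Neff=7.5021  idx=[0, 4, 4, 5, 6, 6, 7, 8, 8, 9]

resampled_idx = [0, 4, 4, 5, 6, 6, 7, 8, 8, 9]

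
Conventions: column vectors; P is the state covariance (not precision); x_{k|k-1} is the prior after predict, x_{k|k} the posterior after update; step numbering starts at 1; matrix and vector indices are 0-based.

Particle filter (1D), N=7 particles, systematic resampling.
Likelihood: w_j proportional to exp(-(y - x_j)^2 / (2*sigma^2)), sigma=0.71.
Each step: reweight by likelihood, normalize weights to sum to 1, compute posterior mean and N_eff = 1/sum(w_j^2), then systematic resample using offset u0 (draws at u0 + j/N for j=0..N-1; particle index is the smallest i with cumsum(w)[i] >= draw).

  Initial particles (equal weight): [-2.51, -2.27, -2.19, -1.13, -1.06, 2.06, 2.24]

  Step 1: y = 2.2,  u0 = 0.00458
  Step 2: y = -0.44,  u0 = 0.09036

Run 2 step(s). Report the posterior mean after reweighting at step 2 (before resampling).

post_mean = 2.1013

step 1: w=[0.0000, 0.0000, 0.0000, 0.0000, 0.0000, 0.4955, 0.5045]  mean=2.1507  Neff=1.9999  idx=[5, 5, 5, 5, 6, 6, 6]
step 2: w=[0.1927, 0.1927, 0.1927, 0.1927, 0.0764, 0.0764, 0.0764]  mean=2.1013  Neff=6.0230  idx=[0, 1, 1, 2, 3, 4, 6]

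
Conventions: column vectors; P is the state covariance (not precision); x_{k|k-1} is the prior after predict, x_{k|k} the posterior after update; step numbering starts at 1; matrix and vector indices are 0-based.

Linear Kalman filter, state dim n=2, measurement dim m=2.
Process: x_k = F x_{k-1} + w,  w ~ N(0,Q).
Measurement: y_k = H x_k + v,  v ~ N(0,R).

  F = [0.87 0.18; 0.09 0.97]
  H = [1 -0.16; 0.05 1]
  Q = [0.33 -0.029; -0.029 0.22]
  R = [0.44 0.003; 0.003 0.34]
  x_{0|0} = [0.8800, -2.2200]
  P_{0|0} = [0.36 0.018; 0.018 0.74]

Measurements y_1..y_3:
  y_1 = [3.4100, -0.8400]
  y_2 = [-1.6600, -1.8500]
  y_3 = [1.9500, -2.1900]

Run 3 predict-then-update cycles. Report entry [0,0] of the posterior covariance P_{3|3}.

P_post[0,0] = 0.2407

step 1: x^-=[0.3660, -2.0742]  P^-=[0.6321 0.1439; 0.1439 0.9223]  S=[1.0497 0.0298; 0.0298 1.2783]  K=[0.5767 0.1239; -0.0242 0.7277]  nu=[2.7121, 1.2159]  x^+=[2.0808, -1.2549]  P^+=[0.2591 0.0309; 0.0309 0.2458]
step 2: x^-=[1.5844, -1.0300]  P^-=[0.5437 0.0608; 0.0608 0.4588]  S=[0.9760 0.0171; 0.0171 0.8062]  K=[0.5454 0.0976; -0.0230 0.5733]  nu=[-3.4092, -0.8993]  x^+=[-0.3628, -1.4672]  P^+=[0.2439 0.0226; 0.0226 0.1937]
step 3: x^-=[-0.5797, -1.4558]  P^-=[0.5280 0.0434; 0.0434 0.4082]  S=[0.9645 0.0071; 0.0071 0.7539]  K=[0.5395 0.0875; -0.0268 0.5446]  nu=[2.2968, -0.7052]  x^+=[0.5978, -1.9014]  P^+=[0.2407 0.0193; 0.0193 0.1841]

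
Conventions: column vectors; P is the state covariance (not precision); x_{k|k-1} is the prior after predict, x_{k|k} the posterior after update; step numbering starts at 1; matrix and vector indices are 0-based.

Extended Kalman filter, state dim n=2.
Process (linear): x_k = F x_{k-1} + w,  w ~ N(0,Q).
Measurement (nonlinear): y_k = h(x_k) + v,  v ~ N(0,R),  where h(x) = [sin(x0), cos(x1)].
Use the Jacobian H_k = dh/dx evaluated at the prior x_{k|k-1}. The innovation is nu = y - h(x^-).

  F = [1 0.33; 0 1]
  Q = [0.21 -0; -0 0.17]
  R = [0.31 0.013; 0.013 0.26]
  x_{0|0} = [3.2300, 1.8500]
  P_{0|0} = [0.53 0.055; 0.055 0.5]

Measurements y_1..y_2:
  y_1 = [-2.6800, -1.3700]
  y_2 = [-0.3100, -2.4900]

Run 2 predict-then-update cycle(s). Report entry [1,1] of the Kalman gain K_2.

K[1,1] = -0.4396

step 1: x^-=[3.8405, 1.8500]  P^-=[0.8307 0.2200; 0.2200 0.6700]  H_jac=[-0.7655 0.0000; 0.0000 -0.9613]  S=[0.7969 0.1749; 0.1749 0.8791]  K=[-0.7793 -0.0855; -0.0529 -0.7221]  nu=[-2.0366, -1.0944]  x^+=[5.5213, 2.7479]  P^+=[0.3170 0.0337; 0.0337 0.1960]
step 2: x^-=[6.4281, 2.7479]  P^-=[0.5706 0.0984; 0.0984 0.3660]  H_jac=[0.9895 0.0000; 0.0000 -0.3836]  S=[0.8687 -0.0243; -0.0243 0.3139]  K=[0.6480 -0.0700; 0.0997 -0.4396]  nu=[-0.4544, -1.5665]  x^+=[6.2432, 3.3912]  P^+=[0.2021 0.0255; 0.0255 0.2946]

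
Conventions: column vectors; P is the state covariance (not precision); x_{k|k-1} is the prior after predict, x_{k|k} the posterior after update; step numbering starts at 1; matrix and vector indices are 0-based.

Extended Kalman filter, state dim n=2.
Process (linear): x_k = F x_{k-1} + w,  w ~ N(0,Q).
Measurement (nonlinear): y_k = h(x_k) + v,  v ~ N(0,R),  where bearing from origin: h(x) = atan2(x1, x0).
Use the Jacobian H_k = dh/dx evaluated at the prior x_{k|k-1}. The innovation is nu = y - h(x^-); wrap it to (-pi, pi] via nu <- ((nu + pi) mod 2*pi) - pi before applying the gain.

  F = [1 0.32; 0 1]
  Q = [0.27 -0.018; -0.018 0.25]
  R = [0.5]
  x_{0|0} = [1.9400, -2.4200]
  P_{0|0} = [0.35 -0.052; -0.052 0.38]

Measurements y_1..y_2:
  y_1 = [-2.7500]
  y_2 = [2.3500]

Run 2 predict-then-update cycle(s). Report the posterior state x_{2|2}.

step 1: x^-=[1.1656, -2.4200]  P^-=[0.6256 0.0516; 0.0516 0.6300]  H_jac=[0.3354 0.1616]  S=[0.5924]  K=[0.3683; 0.2010]  nu=[-1.6281]  x^+=[0.5660, -2.7473]  P^+=[0.5453 0.0077; 0.0077 0.6061]
step 2: x^-=[-0.3131, -2.7473]  P^-=[0.8823 0.1837; 0.1837 0.8561]  H_jac=[0.3593 -0.0410]  S=[0.6100]  K=[0.5074; 0.0507]  nu=[-2.2489]  x^+=[-1.4543, -2.8614]  P^+=[0.7252 0.1680; 0.1680 0.8545]

x_post = [-1.4543, -2.8614]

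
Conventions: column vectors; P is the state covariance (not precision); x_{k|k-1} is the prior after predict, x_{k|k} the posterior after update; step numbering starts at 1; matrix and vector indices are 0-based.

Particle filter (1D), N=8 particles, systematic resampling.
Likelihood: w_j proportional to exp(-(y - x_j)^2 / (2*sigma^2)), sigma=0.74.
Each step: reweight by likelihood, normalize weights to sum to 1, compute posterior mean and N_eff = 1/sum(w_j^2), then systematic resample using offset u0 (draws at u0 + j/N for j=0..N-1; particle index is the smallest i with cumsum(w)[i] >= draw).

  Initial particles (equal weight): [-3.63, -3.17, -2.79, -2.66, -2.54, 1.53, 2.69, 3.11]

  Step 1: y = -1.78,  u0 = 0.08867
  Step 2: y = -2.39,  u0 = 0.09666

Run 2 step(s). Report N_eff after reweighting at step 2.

N_eff = 7.8393

step 1: w=[0.0260, 0.1012, 0.2328, 0.2913, 0.3487, 0.0000, 0.0000, 0.0000]  mean=-2.7251  Neff=3.6825  idx=[1, 2, 2, 3, 3, 4, 4, 4]
step 2: w=[0.0807, 0.1215, 0.1215, 0.1316, 0.1316, 0.1377, 0.1377, 0.1377]  mean=-2.6831  Neff=7.8393  idx=[1, 2, 3, 4, 5, 5, 6, 7]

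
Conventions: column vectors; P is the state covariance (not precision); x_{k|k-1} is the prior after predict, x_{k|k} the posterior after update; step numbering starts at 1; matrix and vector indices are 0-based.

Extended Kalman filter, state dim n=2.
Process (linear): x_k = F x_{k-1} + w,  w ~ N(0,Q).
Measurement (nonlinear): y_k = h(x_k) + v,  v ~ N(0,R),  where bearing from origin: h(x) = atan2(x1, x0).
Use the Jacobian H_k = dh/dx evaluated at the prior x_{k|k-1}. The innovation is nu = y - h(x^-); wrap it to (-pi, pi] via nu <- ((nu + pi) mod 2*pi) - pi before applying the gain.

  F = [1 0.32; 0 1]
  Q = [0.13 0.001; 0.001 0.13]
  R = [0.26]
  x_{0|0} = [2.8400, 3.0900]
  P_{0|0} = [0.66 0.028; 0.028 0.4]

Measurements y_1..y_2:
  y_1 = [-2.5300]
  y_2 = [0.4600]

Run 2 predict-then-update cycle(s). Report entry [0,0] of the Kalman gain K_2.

K[0,0] = -0.3260

step 1: x^-=[3.8288, 3.0900]  P^-=[0.8489 0.1570; 0.1570 0.5300]  H_jac=[-0.1276 0.1582]  S=[0.2808]  K=[-0.2975; 0.2272]  nu=[3.0742]  x^+=[2.9142, 3.7885]  P^+=[0.8240 0.1760; 0.1760 0.5155]
step 2: x^-=[4.1265, 3.7885]  P^-=[1.1194 0.3419; 0.3419 0.6455]  H_jac=[-0.1207 0.1315]  S=[0.2766]  K=[-0.3260; 0.1576]  nu=[-0.2827]  x^+=[4.2187, 3.7439]  P^+=[1.0900 0.3562; 0.3562 0.6386]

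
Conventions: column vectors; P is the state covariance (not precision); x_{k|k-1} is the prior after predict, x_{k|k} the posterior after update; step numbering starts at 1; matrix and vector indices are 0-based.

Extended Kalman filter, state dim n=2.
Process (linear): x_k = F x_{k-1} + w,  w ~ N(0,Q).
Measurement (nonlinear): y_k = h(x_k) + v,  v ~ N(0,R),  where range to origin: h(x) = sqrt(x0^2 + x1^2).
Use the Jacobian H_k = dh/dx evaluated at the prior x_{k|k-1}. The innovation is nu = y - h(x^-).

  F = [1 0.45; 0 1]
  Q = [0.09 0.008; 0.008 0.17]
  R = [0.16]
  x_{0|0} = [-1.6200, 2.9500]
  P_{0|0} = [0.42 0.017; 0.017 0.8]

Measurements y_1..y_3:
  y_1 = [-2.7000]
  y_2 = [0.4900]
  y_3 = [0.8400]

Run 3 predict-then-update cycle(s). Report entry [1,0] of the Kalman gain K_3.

step 1: x^-=[-0.2925, 2.9500]  P^-=[0.6873 0.3850; 0.3850 0.9700]  H_jac=[-0.0987 0.9951]  S=[1.0516]  K=[0.2998; 0.8817]  nu=[-5.6645]  x^+=[-1.9908, -2.0446]  P^+=[0.5928 0.1070; 0.1070 0.1524]
step 2: x^-=[-2.9109, -2.0446]  P^-=[0.8099 0.1836; 0.1836 0.3224]  H_jac=[-0.8183 -0.5748]  S=[0.9815]  K=[-0.7827; -0.3418]  nu=[-3.0672]  x^+=[-0.5101, -0.9962]  P^+=[0.2086 -0.0791; -0.0791 0.2077]
step 3: x^-=[-0.9584, -0.9962]  P^-=[0.2695 0.0224; 0.0224 0.3777]  H_jac=[-0.6933 -0.7206]  S=[0.5081]  K=[-0.3995; -0.5663]  nu=[-0.5423]  x^+=[-0.7417, -0.6890]  P^+=[0.1884 -0.0925; -0.0925 0.2148]

K[1,0] = -0.5663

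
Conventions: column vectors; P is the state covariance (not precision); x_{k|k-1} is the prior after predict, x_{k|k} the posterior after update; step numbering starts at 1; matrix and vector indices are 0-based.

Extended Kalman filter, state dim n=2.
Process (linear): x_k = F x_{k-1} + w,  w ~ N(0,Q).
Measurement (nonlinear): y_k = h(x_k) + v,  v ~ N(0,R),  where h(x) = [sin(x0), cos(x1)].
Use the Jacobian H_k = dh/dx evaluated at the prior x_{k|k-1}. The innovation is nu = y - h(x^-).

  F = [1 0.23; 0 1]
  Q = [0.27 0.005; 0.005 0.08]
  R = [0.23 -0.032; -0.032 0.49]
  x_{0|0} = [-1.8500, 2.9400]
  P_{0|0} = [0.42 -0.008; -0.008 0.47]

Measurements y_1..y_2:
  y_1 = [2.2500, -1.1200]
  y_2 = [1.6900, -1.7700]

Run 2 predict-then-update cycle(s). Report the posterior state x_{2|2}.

x_post = [1.3864, 2.9779]

step 1: x^-=[-1.1738, 2.9400]  P^-=[0.7112 0.1051; 0.1051 0.5500]  H_jac=[0.3867 0.0000; 0.0000 -0.2002]  S=[0.3363 -0.0401; -0.0401 0.5121]  K=[0.8204 0.0232; 0.0961 -0.2075]  nu=[3.1722, -0.1403]  x^+=[1.4254, 3.2738]  P^+=[0.4861 0.0743; 0.0743 0.5232]
step 2: x^-=[2.1784, 3.2738]  P^-=[0.8180 0.1997; 0.1997 0.6032]  H_jac=[-0.5709 0.0000; 0.0000 0.1319]  S=[0.4966 -0.0470; -0.0470 0.5005]  K=[-0.9438 -0.0361; -0.2164 0.1386]  nu=[0.8690, -0.7787]  x^+=[1.3864, 2.9779]  P^+=[0.3782 0.0950; 0.0950 0.5676]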